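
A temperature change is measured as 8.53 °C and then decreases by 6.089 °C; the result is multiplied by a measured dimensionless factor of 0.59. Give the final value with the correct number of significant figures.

1.4 °C

8.53 °C − 6.089 °C = 2.441 °C; the difference is limited to 2 decimal places (3 s.f.).
Carrying full precision, 2.441 × 0.59 = 1.44019 °C; 0.59 has 2 s.f., so the result keeps min(3, 2) = 2 s.f.
Rounded to 2 significant figures: 1.4 °C.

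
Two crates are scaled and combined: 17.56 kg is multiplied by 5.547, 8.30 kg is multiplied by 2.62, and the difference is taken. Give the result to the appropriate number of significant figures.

17.56 × 5.547 = 97.40532 → 97.41 kg (4 s.f., last digit at the 10^-2 place).
8.30 × 2.62 = 21.746 → 21.7 kg (3 s.f., last digit at the 10^-1 place).
Difference: 75.65932 kg; keep the coarser place, 10^-1.
Result: 75.7 kg.

75.7 kg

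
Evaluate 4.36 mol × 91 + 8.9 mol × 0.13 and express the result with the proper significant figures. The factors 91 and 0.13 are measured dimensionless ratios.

4.0 × 10^2 mol

4.36 × 91 = 396.76 → 4.0 × 10^2 mol (2 s.f., last digit at the 10^1 place).
8.9 × 0.13 = 1.157 → 1.2 mol (2 s.f., last digit at the 10^-1 place).
Sum: 397.917 mol; keep the coarser place, 10^1.
Result: 4.0 × 10^2 mol.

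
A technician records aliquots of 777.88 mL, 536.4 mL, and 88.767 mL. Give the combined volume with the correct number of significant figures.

777.88 mL + 536.4 mL + 88.767 mL = 1403.047 mL.
Addition/subtraction keeps the fewest decimal places: 777.88 → 2 decimal places, 536.4 → 1 decimal place, 88.767 → 3 decimal places; limit is 1.
Rounded to 1 decimal place: 1403.0 mL.

1403.0 mL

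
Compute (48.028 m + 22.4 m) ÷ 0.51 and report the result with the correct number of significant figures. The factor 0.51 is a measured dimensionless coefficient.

48.028 m + 22.4 m = 70.428 m; the sum is limited to 1 decimal place (3 s.f.).
Carrying full precision, 70.428 ÷ 0.51 = 138.094117647… m; 0.51 has 2 s.f., so the result keeps min(3, 2) = 2 s.f.
Rounded to 2 significant figures: 1.4 × 10^2 m.

1.4 × 10^2 m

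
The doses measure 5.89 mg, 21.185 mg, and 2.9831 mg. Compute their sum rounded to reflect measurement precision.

5.89 mg + 21.185 mg + 2.9831 mg = 30.0581 mg.
Addition/subtraction keeps the fewest decimal places: 5.89 → 2 decimal places, 21.185 → 3 decimal places, 2.9831 → 4 decimal places; limit is 2.
Rounded to 2 decimal places: 30.06 mg.

30.06 mg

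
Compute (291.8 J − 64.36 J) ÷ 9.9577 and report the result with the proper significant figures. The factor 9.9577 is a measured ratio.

291.8 J − 64.36 J = 227.44 J; the difference is limited to 1 decimal place (4 s.f.).
Carrying full precision, 227.44 ÷ 9.9577 = 22.8406158049… J; 9.9577 has 5 s.f., so the result keeps min(4, 5) = 4 s.f.
Rounded to 4 significant figures: 22.84 J.

22.84 J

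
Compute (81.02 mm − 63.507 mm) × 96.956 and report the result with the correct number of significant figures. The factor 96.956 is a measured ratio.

1.698 × 10^3 mm

81.02 mm − 63.507 mm = 17.513 mm; the difference is limited to 2 decimal places (4 s.f.).
Carrying full precision, 17.513 × 96.956 = 1697.990428 mm; 96.956 has 5 s.f., so the result keeps min(4, 5) = 4 s.f.
Rounded to 4 significant figures: 1.698 × 10^3 mm.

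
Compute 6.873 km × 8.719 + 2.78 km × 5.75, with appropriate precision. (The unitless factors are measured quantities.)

6.873 × 8.719 = 59.925687 → 59.93 km (4 s.f., last digit at the 10^-2 place).
2.78 × 5.75 = 15.985 → 16.0 km (3 s.f., last digit at the 10^-1 place).
Sum: 75.910687 km; keep the coarser place, 10^-1.
Result: 75.9 km.

75.9 km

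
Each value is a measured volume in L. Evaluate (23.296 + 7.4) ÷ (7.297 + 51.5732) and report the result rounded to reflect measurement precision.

23.296 + 7.4 = 30.696, limited to 1 d.p. → 3 s.f.; 7.297 + 51.5732 = 58.8702, limited to 3 d.p. → 5 s.f.
Carrying full precision, 30.696 ÷ 58.8702 = 0.521418306715…; keep min(3, 5) = 3 s.f.
Rounded to 3 significant figures: 0.521.

0.521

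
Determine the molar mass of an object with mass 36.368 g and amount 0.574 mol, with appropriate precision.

63.4 g/mol

molar mass = 36.368 g ÷ 0.574 mol = 63.3588850174… g/mol.
36.368 has 5 significant figures; 0.574 has 3.
Division/multiplication keeps the fewest: 3 significant figures.
Rounded: 63.4 g/mol.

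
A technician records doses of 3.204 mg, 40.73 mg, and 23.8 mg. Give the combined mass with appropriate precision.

3.204 mg + 40.73 mg + 23.8 mg = 67.734 mg.
Addition/subtraction keeps the fewest decimal places: 3.204 → 3 decimal places, 40.73 → 2 decimal places, 23.8 → 1 decimal place; limit is 1.
Rounded to 1 decimal place: 67.7 mg.

67.7 mg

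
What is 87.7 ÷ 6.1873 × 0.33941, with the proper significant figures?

87.7 ÷ 6.1873 × 0.33941 = 4.81086370469…
Multiplication/division keeps the fewest significant figures: 87.7 → 3 s.f., 6.1873 → 5 s.f., 0.33941 → 5 s.f.; limit is 3.
Rounded to 3 significant figures: 4.81.

4.81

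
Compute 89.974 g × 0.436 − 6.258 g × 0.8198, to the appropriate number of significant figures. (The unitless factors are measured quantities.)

34.1 g

89.974 × 0.436 = 39.228664 → 39.2 g (3 s.f., last digit at the 10^-1 place).
6.258 × 0.8198 = 5.1303084 → 5.130 g (4 s.f., last digit at the 10^-3 place).
Difference: 34.0983556 g; keep the coarser place, 10^-1.
Result: 34.1 g.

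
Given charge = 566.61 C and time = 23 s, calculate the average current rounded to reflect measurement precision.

25 A

average current = 566.61 C ÷ 23 s = 24.6352173913… A.
566.61 has 5 significant figures; 23 has 2.
Division/multiplication keeps the fewest: 2 significant figures.
Rounded: 25 A.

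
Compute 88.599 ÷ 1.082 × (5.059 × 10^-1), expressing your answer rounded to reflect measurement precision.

88.599 ÷ 1.082 × (5.059 × 10^-1) = 41.4253549908…
Multiplication/division keeps the fewest significant figures: 88.599 → 5 s.f., 1.082 → 4 s.f., 5.059 × 10^-1 → 4 s.f.; limit is 4.
Rounded to 4 significant figures: 41.43.

41.43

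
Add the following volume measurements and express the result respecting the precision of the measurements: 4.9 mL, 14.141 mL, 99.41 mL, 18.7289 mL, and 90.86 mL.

4.9 mL + 14.141 mL + 99.41 mL + 18.7289 mL + 90.86 mL = 228.0399 mL.
Addition/subtraction keeps the fewest decimal places: 4.9 → 1 decimal place, 14.141 → 3 decimal places, 99.41 → 2 decimal places, 18.7289 → 4 decimal places, 90.86 → 2 decimal places; limit is 1.
Rounded to 1 decimal place: 2.280 × 10^2 mL.

2.280 × 10^2 mL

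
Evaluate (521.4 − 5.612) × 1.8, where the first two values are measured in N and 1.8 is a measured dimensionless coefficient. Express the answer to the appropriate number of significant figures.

9.3 × 10² N

521.4 N − 5.612 N = 515.788 N; the difference is limited to 1 decimal place (4 s.f.).
Carrying full precision, 515.788 × 1.8 = 928.4184 N; 1.8 has 2 s.f., so the result keeps min(4, 2) = 2 s.f.
Rounded to 2 significant figures: 9.3 × 10² N.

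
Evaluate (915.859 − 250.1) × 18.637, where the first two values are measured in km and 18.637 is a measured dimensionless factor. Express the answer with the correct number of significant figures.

1.241 × 10⁴ km

915.859 km − 250.1 km = 665.759 km; the difference is limited to 1 decimal place (4 s.f.).
Carrying full precision, 665.759 × 18.637 = 12407.750483 km; 18.637 has 5 s.f., so the result keeps min(4, 5) = 4 s.f.
Rounded to 4 significant figures: 1.241 × 10⁴ km.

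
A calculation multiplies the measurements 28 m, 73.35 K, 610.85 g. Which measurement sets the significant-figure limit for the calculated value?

28 m → 2 s.f.; 73.35 K → 4 s.f.; 610.85 g → 5 s.f.
The fewest is 2 significant figures, from 28 m.

28 m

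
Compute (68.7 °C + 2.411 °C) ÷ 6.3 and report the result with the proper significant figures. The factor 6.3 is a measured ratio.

11 °C

68.7 °C + 2.411 °C = 71.111 °C; the sum is limited to 1 decimal place (3 s.f.).
Carrying full precision, 71.111 ÷ 6.3 = 11.2874603175… °C; 6.3 has 2 s.f., so the result keeps min(3, 2) = 2 s.f.
Rounded to 2 significant figures: 11 °C.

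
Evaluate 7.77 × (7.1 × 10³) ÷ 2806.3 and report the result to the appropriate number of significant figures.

20.

7.77 × (7.1 × 10³) ÷ 2806.3 = 19.658268895…
Multiplication/division keeps the fewest significant figures: 7.77 → 3 s.f., 7.1 × 10³ → 2 s.f., 2806.3 → 5 s.f.; limit is 2.
Rounded to 2 significant figures: 20.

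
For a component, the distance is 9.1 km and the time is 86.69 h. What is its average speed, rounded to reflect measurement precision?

1.0 × 10⁻¹ km/h

average speed = 9.1 km ÷ 86.69 h = 0.104971738378… km/h.
9.1 has 2 significant figures; 86.69 has 4.
Division/multiplication keeps the fewest: 2 significant figures.
Rounded: 1.0 × 10⁻¹ km/h.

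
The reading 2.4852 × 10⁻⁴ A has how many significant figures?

2.4852 × 10⁻⁴: in scientific notation every digit of the coefficient is significant.

5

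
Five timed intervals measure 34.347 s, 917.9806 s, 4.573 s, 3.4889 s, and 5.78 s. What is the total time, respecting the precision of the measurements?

34.347 s + 917.9806 s + 4.573 s + 3.4889 s + 5.78 s = 966.1695 s.
Addition/subtraction keeps the fewest decimal places: 34.347 → 3 decimal places, 917.9806 → 4 decimal places, 4.573 → 3 decimal places, 3.4889 → 4 decimal places, 5.78 → 2 decimal places; limit is 2.
Rounded to 2 decimal places: 966.17 s.

966.17 s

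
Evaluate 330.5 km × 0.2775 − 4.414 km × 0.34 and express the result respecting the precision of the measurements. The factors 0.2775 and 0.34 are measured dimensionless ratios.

330.5 × 0.2775 = 91.71375 → 91.71 km (4 s.f., last digit at the 10^-2 place).
4.414 × 0.34 = 1.50076 → 1.5 km (2 s.f., last digit at the 10^-1 place).
Difference: 90.21299 km; keep the coarser place, 10^-1.
Result: 90.2 km.

90.2 km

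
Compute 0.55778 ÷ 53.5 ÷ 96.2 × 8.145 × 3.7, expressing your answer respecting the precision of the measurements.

0.55778 ÷ 53.5 ÷ 96.2 × 8.145 × 3.7 = 0.0032660805895…
Multiplication/division keeps the fewest significant figures: 0.55778 → 5 s.f., 53.5 → 3 s.f., 96.2 → 3 s.f., 8.145 → 4 s.f., 3.7 → 2 s.f.; limit is 2.
Rounded to 2 significant figures: 0.0033.

0.0033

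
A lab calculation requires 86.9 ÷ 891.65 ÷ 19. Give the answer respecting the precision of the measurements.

86.9 ÷ 891.65 ÷ 19 = 0.00512946134753…
Multiplication/division keeps the fewest significant figures: 86.9 → 3 s.f., 891.65 → 5 s.f., 19 → 2 s.f.; limit is 2.
Rounded to 2 significant figures: 0.0051.

0.0051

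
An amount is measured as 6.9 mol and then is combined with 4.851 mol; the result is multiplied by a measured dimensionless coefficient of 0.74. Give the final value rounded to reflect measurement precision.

8.7 mol

6.9 mol + 4.851 mol = 11.751 mol; the sum is limited to 1 decimal place (3 s.f.).
Carrying full precision, 11.751 × 0.74 = 8.69574 mol; 0.74 has 2 s.f., so the result keeps min(3, 2) = 2 s.f.
Rounded to 2 significant figures: 8.7 mol.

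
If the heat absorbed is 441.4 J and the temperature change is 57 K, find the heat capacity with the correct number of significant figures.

7.7 J/K

heat capacity = 441.4 J ÷ 57 K = 7.74385964912… J/K.
441.4 has 4 significant figures; 57 has 2.
Division/multiplication keeps the fewest: 2 significant figures.
Rounded: 7.7 J/K.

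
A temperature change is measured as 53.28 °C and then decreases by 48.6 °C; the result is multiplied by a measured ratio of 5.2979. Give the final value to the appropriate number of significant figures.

25 °C

53.28 °C − 48.6 °C = 4.68 °C; the difference is limited to 1 decimal place (2 s.f.).
Carrying full precision, 4.68 × 5.2979 = 24.794172 °C; 5.2979 has 5 s.f., so the result keeps min(2, 5) = 2 s.f.
Rounded to 2 significant figures: 25 °C.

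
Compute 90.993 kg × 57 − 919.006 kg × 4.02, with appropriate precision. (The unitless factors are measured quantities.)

1.5 × 10^3 kg

90.993 × 57 = 5186.601 → 5.2 × 10^3 kg (2 s.f., last digit at the 10^2 place).
919.006 × 4.02 = 3694.40412 → 3.69 × 10^3 kg (3 s.f., last digit at the 10^1 place).
Difference: 1492.19688 kg; keep the coarser place, 10^2.
Result: 1.5 × 10^3 kg.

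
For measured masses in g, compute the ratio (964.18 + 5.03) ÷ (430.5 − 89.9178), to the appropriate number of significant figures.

2.846

964.18 + 5.03 = 969.21, limited to 2 d.p. → 5 s.f.; 430.5 − 89.9178 = 340.5822, limited to 1 d.p. → 4 s.f.
Carrying full precision, 969.21 ÷ 340.5822 = 2.8457447277…; keep min(5, 4) = 4 s.f.
Rounded to 4 significant figures: 2.846.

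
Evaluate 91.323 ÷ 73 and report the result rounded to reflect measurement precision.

1.3

91.323 ÷ 73 = 1.251
Multiplication/division keeps the fewest significant figures: 91.323 → 5 s.f., 73 → 2 s.f.; limit is 2.
Rounded to 2 significant figures: 1.3.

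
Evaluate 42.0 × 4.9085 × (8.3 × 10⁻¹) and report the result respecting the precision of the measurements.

1.7 × 10²

42.0 × 4.9085 × (8.3 × 10⁻¹) = 171.11031
Multiplication/division keeps the fewest significant figures: 42.0 → 3 s.f., 4.9085 → 5 s.f., 8.3 × 10⁻¹ → 2 s.f.; limit is 2.
Rounded to 2 significant figures: 1.7 × 10².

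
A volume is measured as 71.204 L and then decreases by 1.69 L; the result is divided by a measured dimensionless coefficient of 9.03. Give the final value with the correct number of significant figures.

71.204 L − 1.69 L = 69.514 L; the difference is limited to 2 decimal places (4 s.f.).
Carrying full precision, 69.514 ÷ 9.03 = 7.69811738649… L; 9.03 has 3 s.f., so the result keeps min(4, 3) = 3 s.f.
Rounded to 3 significant figures: 7.70 L.

7.70 L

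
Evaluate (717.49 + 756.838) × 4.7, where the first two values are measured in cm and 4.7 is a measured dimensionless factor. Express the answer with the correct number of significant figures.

6.9 × 10^3 cm

717.49 cm + 756.838 cm = 1474.328 cm; the sum is limited to 2 decimal places (6 s.f.).
Carrying full precision, 1474.328 × 4.7 = 6929.3416 cm; 4.7 has 2 s.f., so the result keeps min(6, 2) = 2 s.f.
Rounded to 2 significant figures: 6.9 × 10^3 cm.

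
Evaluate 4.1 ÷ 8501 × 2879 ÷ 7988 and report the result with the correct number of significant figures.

1.7 × 10⁻⁴

4.1 ÷ 8501 × 2879 ÷ 7988 = 0.000173827085765…
Multiplication/division keeps the fewest significant figures: 4.1 → 2 s.f., 8501 → 4 s.f., 2879 → 4 s.f., 7988 → 4 s.f.; limit is 2.
Rounded to 2 significant figures: 1.7 × 10⁻⁴.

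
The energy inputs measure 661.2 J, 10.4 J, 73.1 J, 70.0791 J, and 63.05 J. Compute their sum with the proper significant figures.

877.8 J

661.2 J + 10.4 J + 73.1 J + 70.0791 J + 63.05 J = 877.8291 J.
Addition/subtraction keeps the fewest decimal places: 661.2 → 1 decimal place, 10.4 → 1 decimal place, 73.1 → 1 decimal place, 70.0791 → 4 decimal places, 63.05 → 2 decimal places; limit is 1.
Rounded to 1 decimal place: 877.8 J.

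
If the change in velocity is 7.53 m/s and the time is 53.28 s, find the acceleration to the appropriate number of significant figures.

acceleration = 7.53 m/s ÷ 53.28 s = 0.141328828829… m/s².
7.53 has 3 significant figures; 53.28 has 4.
Division/multiplication keeps the fewest: 3 significant figures.
Rounded: 0.141 m/s².

0.141 m/s²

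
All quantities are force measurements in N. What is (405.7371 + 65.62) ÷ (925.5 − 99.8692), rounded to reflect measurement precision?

405.7371 + 65.62 = 471.3571, limited to 2 d.p. → 5 s.f.; 925.5 − 99.8692 = 825.6308, limited to 1 d.p. → 4 s.f.
Carrying full precision, 471.3571 ÷ 825.6308 = 0.570905421649…; keep min(5, 4) = 4 s.f.
Rounded to 4 significant figures: 0.5709.

0.5709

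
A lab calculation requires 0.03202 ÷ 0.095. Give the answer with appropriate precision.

0.03202 ÷ 0.095 = 0.337052631579…
Multiplication/division keeps the fewest significant figures: 0.03202 → 4 s.f., 0.095 → 2 s.f.; limit is 2.
Rounded to 2 significant figures: 0.34.

0.34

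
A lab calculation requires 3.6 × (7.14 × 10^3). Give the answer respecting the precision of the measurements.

2.6 × 10^4

3.6 × (7.14 × 10^3) = 25704
Multiplication/division keeps the fewest significant figures: 3.6 → 2 s.f., 7.14 × 10^3 → 3 s.f.; limit is 2.
Rounded to 2 significant figures: 2.6 × 10^4.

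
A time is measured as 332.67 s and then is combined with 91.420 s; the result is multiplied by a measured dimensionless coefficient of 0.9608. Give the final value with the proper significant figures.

407.5 s

332.67 s + 91.420 s = 424.090 s; the sum is limited to 2 decimal places (5 s.f.).
Carrying full precision, 424.090 × 0.9608 = 407.465672 s; 0.9608 has 4 s.f., so the result keeps min(5, 4) = 4 s.f.
Rounded to 4 significant figures: 407.5 s.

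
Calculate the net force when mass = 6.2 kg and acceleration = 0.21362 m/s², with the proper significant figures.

1.3 N

net force = 6.2 kg × 0.21362 m/s² = 1.324444 N.
6.2 has 2 significant figures; 0.21362 has 5.
Division/multiplication keeps the fewest: 2 significant figures.
Rounded: 1.3 N.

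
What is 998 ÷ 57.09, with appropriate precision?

17.5

998 ÷ 57.09 = 17.4811700823…
Multiplication/division keeps the fewest significant figures: 998 → 3 s.f., 57.09 → 4 s.f.; limit is 3.
Rounded to 3 significant figures: 17.5.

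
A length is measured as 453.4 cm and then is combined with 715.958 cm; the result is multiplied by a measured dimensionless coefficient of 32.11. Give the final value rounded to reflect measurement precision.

3.755 × 10⁴ cm

453.4 cm + 715.958 cm = 1169.358 cm; the sum is limited to 1 decimal place (5 s.f.).
Carrying full precision, 1169.358 × 32.11 = 37548.08538 cm; 32.11 has 4 s.f., so the result keeps min(5, 4) = 4 s.f.
Rounded to 4 significant figures: 3.755 × 10⁴ cm.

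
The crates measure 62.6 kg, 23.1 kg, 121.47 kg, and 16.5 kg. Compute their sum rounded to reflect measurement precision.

62.6 kg + 23.1 kg + 121.47 kg + 16.5 kg = 223.67 kg.
Addition/subtraction keeps the fewest decimal places: 62.6 → 1 decimal place, 23.1 → 1 decimal place, 121.47 → 2 decimal places, 16.5 → 1 decimal place; limit is 1.
Rounded to 1 decimal place: 223.7 kg.

223.7 kg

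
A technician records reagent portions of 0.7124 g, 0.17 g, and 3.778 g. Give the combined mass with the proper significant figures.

4.66 g

0.7124 g + 0.17 g + 3.778 g = 4.6604 g.
Addition/subtraction keeps the fewest decimal places: 0.7124 → 4 decimal places, 0.17 → 2 decimal places, 3.778 → 3 decimal places; limit is 2.
Rounded to 2 decimal places: 4.66 g.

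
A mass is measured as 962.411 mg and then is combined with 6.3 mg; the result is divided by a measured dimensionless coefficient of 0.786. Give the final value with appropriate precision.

1.23 × 10³ mg

962.411 mg + 6.3 mg = 968.711 mg; the sum is limited to 1 decimal place (4 s.f.).
Carrying full precision, 968.711 ÷ 0.786 = 1232.456743… mg; 0.786 has 3 s.f., so the result keeps min(4, 3) = 3 s.f.
Rounded to 3 significant figures: 1.23 × 10³ mg.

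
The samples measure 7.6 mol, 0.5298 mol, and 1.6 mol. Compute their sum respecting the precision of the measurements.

9.7 mol

7.6 mol + 0.5298 mol + 1.6 mol = 9.7298 mol.
Addition/subtraction keeps the fewest decimal places: 7.6 → 1 decimal place, 0.5298 → 4 decimal places, 1.6 → 1 decimal place; limit is 1.
Rounded to 1 decimal place: 9.7 mol.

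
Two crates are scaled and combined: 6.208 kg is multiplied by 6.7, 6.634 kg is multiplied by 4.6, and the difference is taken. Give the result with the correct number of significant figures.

11 kg

6.208 × 6.7 = 41.5936 → 42 kg (2 s.f., last digit at the 10^0 place).
6.634 × 4.6 = 30.5164 → 31 kg (2 s.f., last digit at the 10^0 place).
Difference: 11.0772 kg; keep the coarser place, 10^0.
Result: 11 kg.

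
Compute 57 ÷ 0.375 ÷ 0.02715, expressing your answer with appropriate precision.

5.6 × 10³

57 ÷ 0.375 ÷ 0.02715 = 5598.5267035…
Multiplication/division keeps the fewest significant figures: 57 → 2 s.f., 0.375 → 3 s.f., 0.02715 → 4 s.f.; limit is 2.
Rounded to 2 significant figures: 5.6 × 10³.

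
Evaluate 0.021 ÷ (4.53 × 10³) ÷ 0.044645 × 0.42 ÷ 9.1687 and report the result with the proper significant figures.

4.8 × 10⁻⁶

0.021 ÷ (4.53 × 10³) ÷ 0.044645 × 0.42 ÷ 9.1687 = 0.00000475652510147…
Multiplication/division keeps the fewest significant figures: 0.021 → 2 s.f., 4.53 × 10³ → 3 s.f., 0.044645 → 5 s.f., 0.42 → 2 s.f., 9.1687 → 5 s.f.; limit is 2.
Rounded to 2 significant figures: 4.8 × 10⁻⁶.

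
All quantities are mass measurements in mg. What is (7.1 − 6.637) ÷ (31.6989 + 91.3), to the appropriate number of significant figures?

0.004

7.1 − 6.637 = 0.463, limited to 1 d.p. → 1 s.f.; 31.6989 + 91.3 = 122.9989, limited to 1 d.p. → 4 s.f.
Carrying full precision, 0.463 ÷ 122.9989 = 0.0037642613064…; keep min(1, 4) = 1 s.f.
Rounded to 1 significant figure: 0.004.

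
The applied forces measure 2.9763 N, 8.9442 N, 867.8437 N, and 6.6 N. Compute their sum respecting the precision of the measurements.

886.4 N

2.9763 N + 8.9442 N + 867.8437 N + 6.6 N = 886.3642 N.
Addition/subtraction keeps the fewest decimal places: 2.9763 → 4 decimal places, 8.9442 → 4 decimal places, 867.8437 → 4 decimal places, 6.6 → 1 decimal place; limit is 1.
Rounded to 1 decimal place: 886.4 N.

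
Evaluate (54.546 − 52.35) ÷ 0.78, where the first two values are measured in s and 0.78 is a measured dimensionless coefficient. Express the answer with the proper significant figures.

54.546 s − 52.35 s = 2.196 s; the difference is limited to 2 decimal places (3 s.f.).
Carrying full precision, 2.196 ÷ 0.78 = 2.81538461538… s; 0.78 has 2 s.f., so the result keeps min(3, 2) = 2 s.f.
Rounded to 2 significant figures: 2.8 s.

2.8 s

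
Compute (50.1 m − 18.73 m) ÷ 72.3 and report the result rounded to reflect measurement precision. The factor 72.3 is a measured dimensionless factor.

4.34 × 10⁻¹ m

50.1 m − 18.73 m = 31.37 m; the difference is limited to 1 decimal place (3 s.f.).
Carrying full precision, 31.37 ÷ 72.3 = 0.433886583679… m; 72.3 has 3 s.f., so the result keeps min(3, 3) = 3 s.f.
Rounded to 3 significant figures: 4.34 × 10⁻¹ m.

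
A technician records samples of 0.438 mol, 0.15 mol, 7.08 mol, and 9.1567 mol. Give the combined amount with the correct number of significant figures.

16.82 mol

0.438 mol + 0.15 mol + 7.08 mol + 9.1567 mol = 16.8247 mol.
Addition/subtraction keeps the fewest decimal places: 0.438 → 3 decimal places, 0.15 → 2 decimal places, 7.08 → 2 decimal places, 9.1567 → 4 decimal places; limit is 2.
Rounded to 2 decimal places: 16.82 mol.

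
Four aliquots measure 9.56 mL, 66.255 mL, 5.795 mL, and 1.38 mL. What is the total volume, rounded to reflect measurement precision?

9.56 mL + 66.255 mL + 5.795 mL + 1.38 mL = 82.990 mL.
Addition/subtraction keeps the fewest decimal places: 9.56 → 2 decimal places, 66.255 → 3 decimal places, 5.795 → 3 decimal places, 1.38 → 2 decimal places; limit is 2.
Rounded to 2 decimal places: 82.99 mL.

82.99 mL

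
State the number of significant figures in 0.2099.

4

0.2099: leading zeros are not significant; zeros between nonzero digits are significant.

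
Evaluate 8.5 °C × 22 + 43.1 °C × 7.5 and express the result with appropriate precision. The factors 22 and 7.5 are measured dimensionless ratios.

8.5 × 22 = 187 → 1.9 × 10^2 °C (2 s.f., last digit at the 10^1 place).
43.1 × 7.5 = 323.25 → 3.2 × 10^2 °C (2 s.f., last digit at the 10^1 place).
Sum: 510.25 °C; keep the coarser place, 10^1.
Result: 5.1 × 10^2 °C.

5.1 × 10^2 °C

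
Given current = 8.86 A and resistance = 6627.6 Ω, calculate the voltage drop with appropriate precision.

5.87 × 10^4 V

voltage drop = 8.86 A × 6627.6 Ω = 58720.536 V.
8.86 has 3 significant figures; 6627.6 has 5.
Division/multiplication keeps the fewest: 3 significant figures.
Rounded: 5.87 × 10^4 V.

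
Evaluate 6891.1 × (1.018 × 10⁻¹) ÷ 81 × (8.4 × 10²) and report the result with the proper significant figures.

6891.1 × (1.018 × 10⁻¹) ÷ 81 × (8.4 × 10²) = 7274.95979259…
Multiplication/division keeps the fewest significant figures: 6891.1 → 5 s.f., 1.018 × 10⁻¹ → 4 s.f., 81 → 2 s.f., 8.4 × 10² → 2 s.f.; limit is 2.
Rounded to 2 significant figures: 7.3 × 10³.

7.3 × 10³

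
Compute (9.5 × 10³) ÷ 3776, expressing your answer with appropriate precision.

2.5

(9.5 × 10³) ÷ 3776 = 2.51588983051…
Multiplication/division keeps the fewest significant figures: 9.5 × 10³ → 2 s.f., 3776 → 4 s.f.; limit is 2.
Rounded to 2 significant figures: 2.5.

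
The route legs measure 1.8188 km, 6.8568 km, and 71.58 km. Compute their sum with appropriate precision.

80.26 km

1.8188 km + 6.8568 km + 71.58 km = 80.2556 km.
Addition/subtraction keeps the fewest decimal places: 1.8188 → 4 decimal places, 6.8568 → 4 decimal places, 71.58 → 2 decimal places; limit is 2.
Rounded to 2 decimal places: 80.26 km.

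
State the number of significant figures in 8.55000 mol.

8.55000: trailing zeros after a decimal point are significant.

6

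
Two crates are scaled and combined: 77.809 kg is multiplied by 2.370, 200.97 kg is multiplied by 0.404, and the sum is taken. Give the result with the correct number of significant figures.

265.6 kg

77.809 × 2.370 = 184.40733 → 184.4 kg (4 s.f., last digit at the 10^-1 place).
200.97 × 0.404 = 81.19188 → 81.2 kg (3 s.f., last digit at the 10^-1 place).
Sum: 265.59921 kg; keep the coarser place, 10^-1.
Result: 265.6 kg.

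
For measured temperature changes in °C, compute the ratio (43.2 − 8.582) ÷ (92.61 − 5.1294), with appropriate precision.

0.396

43.2 − 8.582 = 34.618, limited to 1 d.p. → 3 s.f.; 92.61 − 5.1294 = 87.4806, limited to 2 d.p. → 4 s.f.
Carrying full precision, 34.618 ÷ 87.4806 = 0.39572202294…; keep min(3, 4) = 3 s.f.
Rounded to 3 significant figures: 0.396.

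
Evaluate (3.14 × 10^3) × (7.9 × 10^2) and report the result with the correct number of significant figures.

2.5 × 10^6

(3.14 × 10^3) × (7.9 × 10^2) = 2480600
Multiplication/division keeps the fewest significant figures: 3.14 × 10^3 → 3 s.f., 7.9 × 10^2 → 2 s.f.; limit is 2.
Rounded to 2 significant figures: 2.5 × 10^6.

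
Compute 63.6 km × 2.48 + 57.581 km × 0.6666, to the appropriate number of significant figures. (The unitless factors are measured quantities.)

196 km

63.6 × 2.48 = 157.728 → 1.58 × 10² km (3 s.f., last digit at the 10^0 place).
57.581 × 0.6666 = 38.3834946 → 38.38 km (4 s.f., last digit at the 10^-2 place).
Sum: 196.1114946 km; keep the coarser place, 10^0.
Result: 196 km.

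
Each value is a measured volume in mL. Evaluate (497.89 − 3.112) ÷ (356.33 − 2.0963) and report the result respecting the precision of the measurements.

1.3968

497.89 − 3.112 = 494.778, limited to 2 d.p. → 5 s.f.; 356.33 − 2.0963 = 354.2337, limited to 2 d.p. → 5 s.f.
Carrying full precision, 494.778 ÷ 354.2337 = 1.39675587049…; keep min(5, 5) = 5 s.f.
Rounded to 5 significant figures: 1.3968.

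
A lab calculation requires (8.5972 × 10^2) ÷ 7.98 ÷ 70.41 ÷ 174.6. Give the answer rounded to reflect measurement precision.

8.76 × 10^-3

(8.5972 × 10^2) ÷ 7.98 ÷ 70.41 ÷ 174.6 = 0.00876345891586…
Multiplication/division keeps the fewest significant figures: 8.5972 × 10^2 → 5 s.f., 7.98 → 3 s.f., 70.41 → 4 s.f., 174.6 → 4 s.f.; limit is 3.
Rounded to 3 significant figures: 8.76 × 10^-3.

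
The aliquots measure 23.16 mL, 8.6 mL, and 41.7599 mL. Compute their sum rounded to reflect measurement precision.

73.5 mL

23.16 mL + 8.6 mL + 41.7599 mL = 73.5199 mL.
Addition/subtraction keeps the fewest decimal places: 23.16 → 2 decimal places, 8.6 → 1 decimal place, 41.7599 → 4 decimal places; limit is 1.
Rounded to 1 decimal place: 73.5 mL.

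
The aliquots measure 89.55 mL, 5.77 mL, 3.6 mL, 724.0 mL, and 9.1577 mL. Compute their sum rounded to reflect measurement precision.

832.1 mL

89.55 mL + 5.77 mL + 3.6 mL + 724.0 mL + 9.1577 mL = 832.0777 mL.
Addition/subtraction keeps the fewest decimal places: 89.55 → 2 decimal places, 5.77 → 2 decimal places, 3.6 → 1 decimal place, 724.0 → 1 decimal place, 9.1577 → 4 decimal places; limit is 1.
Rounded to 1 decimal place: 832.1 mL.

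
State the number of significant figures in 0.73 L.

2

0.73: leading zeros are not significant.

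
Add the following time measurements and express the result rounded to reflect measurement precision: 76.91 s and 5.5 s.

82.4 s

76.91 s + 5.5 s = 82.41 s.
Addition/subtraction keeps the fewest decimal places: 76.91 → 2 decimal places, 5.5 → 1 decimal place; limit is 1.
Rounded to 1 decimal place: 82.4 s.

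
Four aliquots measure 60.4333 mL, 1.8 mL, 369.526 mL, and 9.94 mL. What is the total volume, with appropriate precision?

4.417 × 10² mL

60.4333 mL + 1.8 mL + 369.526 mL + 9.94 mL = 441.6993 mL.
Addition/subtraction keeps the fewest decimal places: 60.4333 → 4 decimal places, 1.8 → 1 decimal place, 369.526 → 3 decimal places, 9.94 → 2 decimal places; limit is 1.
Rounded to 1 decimal place: 4.417 × 10² mL.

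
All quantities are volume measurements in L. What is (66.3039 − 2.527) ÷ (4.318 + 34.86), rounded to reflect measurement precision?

66.3039 − 2.527 = 63.7769, limited to 3 d.p. → 5 s.f.; 4.318 + 34.86 = 39.178, limited to 2 d.p. → 4 s.f.
Carrying full precision, 63.7769 ÷ 39.178 = 1.6278753382…; keep min(5, 4) = 4 s.f.
Rounded to 4 significant figures: 1.628.

1.628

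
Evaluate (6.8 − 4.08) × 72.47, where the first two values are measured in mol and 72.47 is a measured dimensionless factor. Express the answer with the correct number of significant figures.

6.8 mol − 4.08 mol = 2.72 mol; the difference is limited to 1 decimal place (2 s.f.).
Carrying full precision, 2.72 × 72.47 = 197.1184 mol; 72.47 has 4 s.f., so the result keeps min(2, 4) = 2 s.f.
Rounded to 2 significant figures: 2.0 × 10² mol.

2.0 × 10² mol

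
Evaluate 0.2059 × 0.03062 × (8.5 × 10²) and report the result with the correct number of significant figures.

5.4

0.2059 × 0.03062 × (8.5 × 10²) = 5.3589593
Multiplication/division keeps the fewest significant figures: 0.2059 → 4 s.f., 0.03062 → 4 s.f., 8.5 × 10² → 2 s.f.; limit is 2.
Rounded to 2 significant figures: 5.4.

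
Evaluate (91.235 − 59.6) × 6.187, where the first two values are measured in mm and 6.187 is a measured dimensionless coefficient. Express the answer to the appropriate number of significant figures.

91.235 mm − 59.6 mm = 31.635 mm; the difference is limited to 1 decimal place (3 s.f.).
Carrying full precision, 31.635 × 6.187 = 195.725745 mm; 6.187 has 4 s.f., so the result keeps min(3, 4) = 3 s.f.
Rounded to 3 significant figures: 196 mm.

196 mm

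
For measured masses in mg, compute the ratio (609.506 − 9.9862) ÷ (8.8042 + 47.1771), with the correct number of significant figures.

10.7093

609.506 − 9.9862 = 599.5198, limited to 3 d.p. → 6 s.f.; 8.8042 + 47.1771 = 55.9813, limited to 4 d.p. → 6 s.f.
Carrying full precision, 599.5198 ÷ 55.9813 = 10.7092868511…; keep min(6, 6) = 6 s.f.
Rounded to 6 significant figures: 10.7093.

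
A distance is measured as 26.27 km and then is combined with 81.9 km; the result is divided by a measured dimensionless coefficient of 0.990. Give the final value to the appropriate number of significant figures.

109 km

26.27 km + 81.9 km = 108.17 km; the sum is limited to 1 decimal place (4 s.f.).
Carrying full precision, 108.17 ÷ 0.990 = 109.262626263… km; 0.990 has 3 s.f., so the result keeps min(4, 3) = 3 s.f.
Rounded to 3 significant figures: 109 km.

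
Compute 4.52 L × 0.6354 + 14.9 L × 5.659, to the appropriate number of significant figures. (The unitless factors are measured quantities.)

87.2 L

4.52 × 0.6354 = 2.872008 → 2.87 L (3 s.f., last digit at the 10^-2 place).
14.9 × 5.659 = 84.3191 → 84.3 L (3 s.f., last digit at the 10^-1 place).
Sum: 87.191108 L; keep the coarser place, 10^-1.
Result: 87.2 L.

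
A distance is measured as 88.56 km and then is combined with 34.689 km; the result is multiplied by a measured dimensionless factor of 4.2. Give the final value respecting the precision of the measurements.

88.56 km + 34.689 km = 123.249 km; the sum is limited to 2 decimal places (5 s.f.).
Carrying full precision, 123.249 × 4.2 = 517.6458 km; 4.2 has 2 s.f., so the result keeps min(5, 2) = 2 s.f.
Rounded to 2 significant figures: 5.2 × 10² km.

5.2 × 10² km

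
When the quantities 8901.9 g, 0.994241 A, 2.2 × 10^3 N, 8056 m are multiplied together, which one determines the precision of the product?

8901.9 g → 5 s.f.; 0.994241 A → 6 s.f.; 2.2 × 10^3 N → 2 s.f.; 8056 m → 4 s.f.
The fewest is 2 significant figures, from 2.2 × 10^3 N.

2.2 × 10^3 N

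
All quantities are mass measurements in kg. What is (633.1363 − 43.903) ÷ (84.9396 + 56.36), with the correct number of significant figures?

633.1363 − 43.903 = 589.2333, limited to 3 d.p. → 6 s.f.; 84.9396 + 56.36 = 141.2996, limited to 2 d.p. → 5 s.f.
Carrying full precision, 589.2333 ÷ 141.2996 = 4.17009885378…; keep min(6, 5) = 5 s.f.
Rounded to 5 significant figures: 4.1701.

4.1701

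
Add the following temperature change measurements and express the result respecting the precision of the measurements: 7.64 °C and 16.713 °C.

7.64 °C + 16.713 °C = 24.353 °C.
Addition/subtraction keeps the fewest decimal places: 7.64 → 2 decimal places, 16.713 → 3 decimal places; limit is 2.
Rounded to 2 decimal places: 24.35 °C.

24.35 °C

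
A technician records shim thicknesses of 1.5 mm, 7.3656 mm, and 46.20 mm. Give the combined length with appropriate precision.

1.5 mm + 7.3656 mm + 46.20 mm = 55.0656 mm.
Addition/subtraction keeps the fewest decimal places: 1.5 → 1 decimal place, 7.3656 → 4 decimal places, 46.20 → 2 decimal places; limit is 1.
Rounded to 1 decimal place: 55.1 mm.

55.1 mm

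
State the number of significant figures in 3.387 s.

3.387: every digit is nonzero and significant.

4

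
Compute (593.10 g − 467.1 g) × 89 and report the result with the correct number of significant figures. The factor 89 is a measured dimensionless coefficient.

1.1 × 10⁴ g

593.10 g − 467.1 g = 126.00 g; the difference is limited to 1 decimal place (4 s.f.).
Carrying full precision, 126.00 × 89 = 11214 g; 89 has 2 s.f., so the result keeps min(4, 2) = 2 s.f.
Rounded to 2 significant figures: 1.1 × 10⁴ g.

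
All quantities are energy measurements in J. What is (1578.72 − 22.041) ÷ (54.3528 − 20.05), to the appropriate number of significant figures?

45.38

1578.72 − 22.041 = 1556.679, limited to 2 d.p. → 6 s.f.; 54.3528 − 20.05 = 34.3028, limited to 2 d.p. → 4 s.f.
Carrying full precision, 1556.679 ÷ 34.3028 = 45.3805228728…; keep min(6, 4) = 4 s.f.
Rounded to 4 significant figures: 45.38.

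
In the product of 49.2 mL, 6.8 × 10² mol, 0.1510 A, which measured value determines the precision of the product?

6.8 × 10² mol

49.2 mL → 3 s.f.; 6.8 × 10² mol → 2 s.f.; 0.1510 A → 4 s.f.
The fewest is 2 significant figures, from 6.8 × 10² mol.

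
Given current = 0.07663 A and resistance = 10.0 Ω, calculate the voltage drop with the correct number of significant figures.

voltage drop = 0.07663 A × 10.0 Ω = 0.7663 V.
0.07663 has 4 significant figures; 10.0 has 3.
Division/multiplication keeps the fewest: 3 significant figures.
Rounded: 0.766 V.

0.766 V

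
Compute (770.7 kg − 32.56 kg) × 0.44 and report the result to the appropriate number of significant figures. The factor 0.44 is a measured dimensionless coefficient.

770.7 kg − 32.56 kg = 738.14 kg; the difference is limited to 1 decimal place (4 s.f.).
Carrying full precision, 738.14 × 0.44 = 324.7816 kg; 0.44 has 2 s.f., so the result keeps min(4, 2) = 2 s.f.
Rounded to 2 significant figures: 3.2 × 10^2 kg.

3.2 × 10^2 kg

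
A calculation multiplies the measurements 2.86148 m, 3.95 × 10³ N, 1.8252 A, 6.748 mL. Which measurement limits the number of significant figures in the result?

3.95 × 10³ N

2.86148 m → 6 s.f.; 3.95 × 10³ N → 3 s.f.; 1.8252 A → 5 s.f.; 6.748 mL → 4 s.f.
The fewest is 3 significant figures, from 3.95 × 10³ N.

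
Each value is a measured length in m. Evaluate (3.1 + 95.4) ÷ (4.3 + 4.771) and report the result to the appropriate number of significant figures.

3.1 + 95.4 = 98.5, limited to 1 d.p. → 3 s.f.; 4.3 + 4.771 = 9.071, limited to 1 d.p. → 2 s.f.
Carrying full precision, 98.5 ÷ 9.071 = 10.8587807298…; keep min(3, 2) = 2 s.f.
Rounded to 2 significant figures: 11.

11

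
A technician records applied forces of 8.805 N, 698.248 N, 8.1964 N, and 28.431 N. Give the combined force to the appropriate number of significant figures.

8.805 N + 698.248 N + 8.1964 N + 28.431 N = 743.6804 N.
Addition/subtraction keeps the fewest decimal places: 8.805 → 3 decimal places, 698.248 → 3 decimal places, 8.1964 → 4 decimal places, 28.431 → 3 decimal places; limit is 3.
Rounded to 3 decimal places: 743.680 N.

743.680 N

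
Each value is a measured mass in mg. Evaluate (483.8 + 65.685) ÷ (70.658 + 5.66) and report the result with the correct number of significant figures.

7.200

483.8 + 65.685 = 549.485, limited to 1 d.p. → 4 s.f.; 70.658 + 5.66 = 76.318, limited to 2 d.p. → 4 s.f.
Carrying full precision, 549.485 ÷ 76.318 = 7.19993972588…; keep min(4, 4) = 4 s.f.
Rounded to 4 significant figures: 7.200.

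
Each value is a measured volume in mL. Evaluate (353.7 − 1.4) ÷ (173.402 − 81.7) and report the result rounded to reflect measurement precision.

3.84

353.7 − 1.4 = 352.3, limited to 1 d.p. → 4 s.f.; 173.402 − 81.7 = 91.702, limited to 1 d.p. → 3 s.f.
Carrying full precision, 352.3 ÷ 91.702 = 3.84179189113…; keep min(4, 3) = 3 s.f.
Rounded to 3 significant figures: 3.84.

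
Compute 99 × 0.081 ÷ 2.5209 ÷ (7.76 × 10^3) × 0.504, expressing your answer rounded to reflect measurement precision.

99 × 0.081 ÷ 2.5209 ÷ (7.76 × 10^3) × 0.504 = 0.000206601471492…
Multiplication/division keeps the fewest significant figures: 99 → 2 s.f., 0.081 → 2 s.f., 2.5209 → 5 s.f., 7.76 × 10^3 → 3 s.f., 0.504 → 3 s.f.; limit is 2.
Rounded to 2 significant figures: 2.1 × 10^-4.

2.1 × 10^-4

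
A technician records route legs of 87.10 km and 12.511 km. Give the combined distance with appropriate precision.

87.10 km + 12.511 km = 99.611 km.
Addition/subtraction keeps the fewest decimal places: 87.10 → 2 decimal places, 12.511 → 3 decimal places; limit is 2.
Rounded to 2 decimal places: 99.61 km.

99.61 km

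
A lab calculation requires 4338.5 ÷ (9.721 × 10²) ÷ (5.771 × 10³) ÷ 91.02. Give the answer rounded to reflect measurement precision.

4338.5 ÷ (9.721 × 10²) ÷ (5.771 × 10³) ÷ 91.02 = 0.00000849651352711…
Multiplication/division keeps the fewest significant figures: 4338.5 → 5 s.f., 9.721 × 10² → 4 s.f., 5.771 × 10³ → 4 s.f., 91.02 → 4 s.f.; limit is 4.
Rounded to 4 significant figures: 8.497 × 10⁻⁶.

8.497 × 10⁻⁶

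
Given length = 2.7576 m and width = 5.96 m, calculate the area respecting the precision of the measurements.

16.4 m²

area = 2.7576 m × 5.96 m = 16.435296 m².
2.7576 has 5 significant figures; 5.96 has 3.
Division/multiplication keeps the fewest: 3 significant figures.
Rounded: 16.4 m².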